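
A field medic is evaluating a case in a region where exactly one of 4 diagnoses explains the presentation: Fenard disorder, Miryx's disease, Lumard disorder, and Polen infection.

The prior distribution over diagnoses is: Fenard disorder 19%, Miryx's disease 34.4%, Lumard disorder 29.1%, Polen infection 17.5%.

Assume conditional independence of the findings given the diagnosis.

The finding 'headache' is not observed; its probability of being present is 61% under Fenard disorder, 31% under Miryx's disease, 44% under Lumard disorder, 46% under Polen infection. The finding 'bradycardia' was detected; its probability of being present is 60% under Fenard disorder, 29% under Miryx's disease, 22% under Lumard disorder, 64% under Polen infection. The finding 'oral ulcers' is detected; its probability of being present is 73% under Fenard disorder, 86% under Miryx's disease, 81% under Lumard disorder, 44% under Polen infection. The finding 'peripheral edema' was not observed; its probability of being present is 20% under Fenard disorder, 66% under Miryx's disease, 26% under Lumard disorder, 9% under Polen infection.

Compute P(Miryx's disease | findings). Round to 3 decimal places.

Multiply each prior by the joint likelihood of the evidence pattern (using 1 − P(present | H) for each absent finding):
  Fenard disorder: 0.190 × (1 − 0.61) × 0.60 × 0.73 × (1 − 0.20) = 0.025965
  Miryx's disease: 0.344 × (1 − 0.31) × 0.29 × 0.86 × (1 − 0.66) = 0.020127
  Lumard disorder: 0.291 × (1 − 0.44) × 0.22 × 0.81 × (1 − 0.26) = 0.021489
  Polen infection: 0.175 × (1 − 0.46) × 0.64 × 0.44 × (1 − 0.09) = 0.024216
Normalizing constant Z = 0.025965 + 0.020127 + 0.021489 + 0.024216 = 0.091797.
P(Miryx's disease | evidence) = 0.020127 / 0.091797 ≈ 0.219.

0.219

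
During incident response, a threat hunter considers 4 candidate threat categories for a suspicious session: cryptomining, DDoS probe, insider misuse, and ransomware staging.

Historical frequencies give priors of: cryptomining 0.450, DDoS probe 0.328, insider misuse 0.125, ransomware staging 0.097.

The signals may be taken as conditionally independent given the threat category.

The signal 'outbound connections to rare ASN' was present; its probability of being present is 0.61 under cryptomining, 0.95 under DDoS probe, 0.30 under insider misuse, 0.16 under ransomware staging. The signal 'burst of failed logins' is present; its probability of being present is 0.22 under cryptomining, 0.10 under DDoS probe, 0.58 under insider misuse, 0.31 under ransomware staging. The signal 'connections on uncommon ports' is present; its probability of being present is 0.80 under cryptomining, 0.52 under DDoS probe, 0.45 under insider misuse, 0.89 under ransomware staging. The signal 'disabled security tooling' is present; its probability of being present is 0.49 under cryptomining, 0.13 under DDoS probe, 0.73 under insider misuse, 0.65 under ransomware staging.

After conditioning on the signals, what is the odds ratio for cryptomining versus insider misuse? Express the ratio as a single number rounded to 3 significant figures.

The normalizing constant cancels in an odds ratio, so compute prior × likelihood for the two hypotheses only:
  cryptomining: 0.450 × 0.61 × 0.22 × 0.80 × 0.49 = 0.023673
  insider misuse: 0.125 × 0.30 × 0.58 × 0.45 × 0.73 = 0.0071449
Posterior odds = 0.023673 / 0.0071449 ≈ 3.31.

3.31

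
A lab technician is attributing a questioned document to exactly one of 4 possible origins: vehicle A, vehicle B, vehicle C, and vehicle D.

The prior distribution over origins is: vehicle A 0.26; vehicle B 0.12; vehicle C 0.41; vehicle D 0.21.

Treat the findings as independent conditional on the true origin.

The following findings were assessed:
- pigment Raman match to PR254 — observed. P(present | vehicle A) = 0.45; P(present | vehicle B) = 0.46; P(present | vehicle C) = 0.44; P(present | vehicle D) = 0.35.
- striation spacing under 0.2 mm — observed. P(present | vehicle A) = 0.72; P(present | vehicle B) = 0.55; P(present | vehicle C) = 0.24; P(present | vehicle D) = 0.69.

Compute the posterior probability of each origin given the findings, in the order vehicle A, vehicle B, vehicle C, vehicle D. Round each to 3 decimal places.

By Bayes' rule with conditional independence, the unnormalized weight for each hypothesis is prior × ∏ likelihoods:
  vehicle A: 0.26 × 0.45 × 0.72 = 0.08424
  vehicle B: 0.12 × 0.46 × 0.55 = 0.03036
  vehicle C: 0.41 × 0.44 × 0.24 = 0.043296
  vehicle D: 0.21 × 0.35 × 0.69 = 0.050715
Normalizing constant Z = 0.08424 + 0.03036 + 0.043296 + 0.050715 = 0.20861.
P(vehicle A | evidence) = 0.08424 / 0.20861 ≈ 0.404
P(vehicle B | evidence) = 0.03036 / 0.20861 ≈ 0.146
P(vehicle C | evidence) = 0.043296 / 0.20861 ≈ 0.208
P(vehicle D | evidence) = 0.050715 / 0.20861 ≈ 0.243

0.404, 0.146, 0.208, 0.243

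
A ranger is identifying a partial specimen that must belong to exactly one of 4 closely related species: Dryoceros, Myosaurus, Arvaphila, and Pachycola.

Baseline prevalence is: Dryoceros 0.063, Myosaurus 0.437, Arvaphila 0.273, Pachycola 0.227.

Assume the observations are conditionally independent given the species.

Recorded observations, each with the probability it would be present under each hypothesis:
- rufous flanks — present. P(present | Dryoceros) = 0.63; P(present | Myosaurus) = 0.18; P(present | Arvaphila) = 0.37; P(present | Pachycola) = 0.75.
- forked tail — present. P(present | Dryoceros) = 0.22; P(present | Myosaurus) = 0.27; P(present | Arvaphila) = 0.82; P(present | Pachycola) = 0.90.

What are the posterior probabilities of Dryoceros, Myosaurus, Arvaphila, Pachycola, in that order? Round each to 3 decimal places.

By Bayes' rule with conditional independence, the unnormalized weight for each hypothesis is prior × ∏ likelihoods:
  Dryoceros: 0.063 × 0.63 × 0.22 = 0.0087318
  Myosaurus: 0.437 × 0.18 × 0.27 = 0.021238
  Arvaphila: 0.273 × 0.37 × 0.82 = 0.082828
  Pachycola: 0.227 × 0.75 × 0.90 = 0.15323
Marginal likelihood of the evidence = 0.26602.
P(Dryoceros | evidence) = 0.0087318 / 0.26602 ≈ 0.033
P(Myosaurus | evidence) = 0.021238 / 0.26602 ≈ 0.080
P(Arvaphila | evidence) = 0.082828 / 0.26602 ≈ 0.311
P(Pachycola | evidence) = 0.15323 / 0.26602 ≈ 0.576

0.033, 0.080, 0.311, 0.576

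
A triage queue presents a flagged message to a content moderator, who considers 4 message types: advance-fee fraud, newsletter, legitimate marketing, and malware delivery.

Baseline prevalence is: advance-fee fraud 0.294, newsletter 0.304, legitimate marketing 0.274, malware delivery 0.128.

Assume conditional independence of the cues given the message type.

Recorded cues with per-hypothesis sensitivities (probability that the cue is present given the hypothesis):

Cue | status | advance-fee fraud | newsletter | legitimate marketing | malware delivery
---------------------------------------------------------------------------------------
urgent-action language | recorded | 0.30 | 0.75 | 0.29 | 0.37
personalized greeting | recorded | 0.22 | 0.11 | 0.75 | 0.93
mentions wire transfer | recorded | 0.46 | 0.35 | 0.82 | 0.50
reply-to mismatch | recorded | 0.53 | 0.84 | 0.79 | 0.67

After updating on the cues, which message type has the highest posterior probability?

legitimate marketing

By Bayes' rule with conditional independence, the unnormalized weight for each hypothesis is prior × ∏ likelihoods:
  advance-fee fraud: 0.294 × 0.30 × 0.22 × 0.46 × 0.53 = 0.0047307
  newsletter: 0.304 × 0.75 × 0.11 × 0.35 × 0.84 = 0.0073735
  legitimate marketing: 0.274 × 0.29 × 0.75 × 0.82 × 0.79 = 0.038606
  malware delivery: 0.128 × 0.37 × 0.93 × 0.50 × 0.67 = 0.014755
The unnormalized weights sum to 0.065465.
P(advance-fee fraud | evidence) ≈ 0.0047307 / 0.065465 ≈ 0.072
P(newsletter | evidence) ≈ 0.0073735 / 0.065465 ≈ 0.113
P(legitimate marketing | evidence) ≈ 0.038606 / 0.065465 ≈ 0.590
P(malware delivery | evidence) ≈ 0.014755 / 0.065465 ≈ 0.225
The largest is 0.590, so legitimate marketing is most probable.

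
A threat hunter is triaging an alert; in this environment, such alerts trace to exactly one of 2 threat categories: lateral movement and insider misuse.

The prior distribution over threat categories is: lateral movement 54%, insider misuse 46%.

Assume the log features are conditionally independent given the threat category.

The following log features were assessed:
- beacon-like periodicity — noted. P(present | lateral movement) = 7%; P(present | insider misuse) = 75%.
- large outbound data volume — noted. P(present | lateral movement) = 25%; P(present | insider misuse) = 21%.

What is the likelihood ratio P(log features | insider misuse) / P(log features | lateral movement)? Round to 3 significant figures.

Take the product of per-log feature likelihoods under each hypothesis, then divide.
  insider misuse: 0.75 × 0.21 = 0.1575
  lateral movement: 0.07 × 0.25 = 0.0175
Bayes factor = 0.1575 / 0.0175 ≈ 9.00

9.00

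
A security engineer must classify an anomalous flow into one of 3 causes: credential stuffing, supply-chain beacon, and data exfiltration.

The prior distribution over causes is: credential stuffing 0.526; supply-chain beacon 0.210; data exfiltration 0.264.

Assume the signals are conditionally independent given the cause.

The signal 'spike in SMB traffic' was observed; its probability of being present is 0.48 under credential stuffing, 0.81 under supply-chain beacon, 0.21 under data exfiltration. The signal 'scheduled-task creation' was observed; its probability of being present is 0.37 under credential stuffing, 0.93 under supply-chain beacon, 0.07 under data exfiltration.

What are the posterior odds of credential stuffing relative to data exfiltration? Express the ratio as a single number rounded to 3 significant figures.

24.1

The normalizing constant cancels in an odds ratio, so compute prior × likelihood for the two hypotheses only:
  credential stuffing: 0.526 × 0.48 × 0.37 = 0.093418
  data exfiltration: 0.264 × 0.21 × 0.07 = 0.0038808
Odds(credential stuffing : data exfiltration) = 0.093418 / 0.0038808 ≈ 24.1.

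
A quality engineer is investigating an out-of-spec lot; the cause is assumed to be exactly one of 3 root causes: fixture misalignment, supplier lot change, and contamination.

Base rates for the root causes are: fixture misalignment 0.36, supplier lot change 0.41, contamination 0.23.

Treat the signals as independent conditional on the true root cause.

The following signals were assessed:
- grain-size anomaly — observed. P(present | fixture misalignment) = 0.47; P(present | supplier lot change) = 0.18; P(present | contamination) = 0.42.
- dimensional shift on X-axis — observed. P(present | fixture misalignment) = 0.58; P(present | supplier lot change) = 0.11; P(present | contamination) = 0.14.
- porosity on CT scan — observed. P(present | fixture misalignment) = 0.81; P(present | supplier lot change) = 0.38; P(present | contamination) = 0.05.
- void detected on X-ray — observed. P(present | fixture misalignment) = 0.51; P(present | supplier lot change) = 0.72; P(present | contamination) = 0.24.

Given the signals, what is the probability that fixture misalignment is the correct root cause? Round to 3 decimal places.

Multiply each prior by the joint likelihood of the signal pattern:
  fixture misalignment: 0.36 × 0.47 × 0.58 × 0.81 × 0.51 = 0.04054
  supplier lot change: 0.41 × 0.18 × 0.11 × 0.38 × 0.72 = 0.0022211
  contamination: 0.23 × 0.42 × 0.14 × 0.05 × 0.24 = 0.00016229
The unnormalized weights sum to 0.042923.
P(fixture misalignment | evidence) = 0.04054 / 0.042923 ≈ 0.944.

0.944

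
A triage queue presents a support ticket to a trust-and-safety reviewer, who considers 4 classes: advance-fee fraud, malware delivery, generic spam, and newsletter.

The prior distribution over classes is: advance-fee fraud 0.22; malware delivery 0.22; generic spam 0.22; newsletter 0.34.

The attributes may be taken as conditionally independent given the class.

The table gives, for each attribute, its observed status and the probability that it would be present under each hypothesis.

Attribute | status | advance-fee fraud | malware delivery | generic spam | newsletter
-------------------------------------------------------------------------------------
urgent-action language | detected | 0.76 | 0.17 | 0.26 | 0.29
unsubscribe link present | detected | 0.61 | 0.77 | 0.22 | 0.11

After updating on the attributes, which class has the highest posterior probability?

Multiply each prior by the joint likelihood of the attribute pattern:
  advance-fee fraud: 0.22 × 0.76 × 0.61 = 0.10199
  malware delivery: 0.22 × 0.17 × 0.77 = 0.028798
  generic spam: 0.22 × 0.26 × 0.22 = 0.012584
  newsletter: 0.34 × 0.29 × 0.11 = 0.010846
Normalizing constant Z = 0.10199 + 0.028798 + 0.012584 + 0.010846 = 0.15422.
P(advance-fee fraud | evidence) ≈ 0.10199 / 0.15422 ≈ 0.661
P(malware delivery | evidence) ≈ 0.028798 / 0.15422 ≈ 0.187
P(generic spam | evidence) ≈ 0.012584 / 0.15422 ≈ 0.082
P(newsletter | evidence) ≈ 0.010846 / 0.15422 ≈ 0.070
The largest is 0.661, so advance-fee fraud is most probable.

advance-fee fraud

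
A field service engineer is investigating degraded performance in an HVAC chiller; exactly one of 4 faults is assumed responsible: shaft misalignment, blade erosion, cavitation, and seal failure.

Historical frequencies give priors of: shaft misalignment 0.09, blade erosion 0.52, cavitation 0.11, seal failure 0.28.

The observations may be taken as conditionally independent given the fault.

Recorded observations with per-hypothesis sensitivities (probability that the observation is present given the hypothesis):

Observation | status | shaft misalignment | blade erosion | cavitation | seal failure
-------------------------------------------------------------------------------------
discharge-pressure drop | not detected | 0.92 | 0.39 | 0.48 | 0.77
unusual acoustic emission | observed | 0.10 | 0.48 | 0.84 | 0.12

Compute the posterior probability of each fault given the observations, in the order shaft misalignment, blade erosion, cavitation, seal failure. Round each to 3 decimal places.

Multiply each prior by the joint likelihood of the evidence pattern (using 1 − P(present | H) for each absent observation):
  shaft misalignment: 0.09 × (1 − 0.92) × 0.10 = 0.00072
  blade erosion: 0.52 × (1 − 0.39) × 0.48 = 0.15226
  cavitation: 0.11 × (1 − 0.48) × 0.84 = 0.048048
  seal failure: 0.28 × (1 − 0.77) × 0.12 = 0.007728
The unnormalized weights sum to 0.20875.
P(shaft misalignment | evidence) = 0.00072 / 0.20875 ≈ 0.003
P(blade erosion | evidence) = 0.15226 / 0.20875 ≈ 0.729
P(cavitation | evidence) = 0.048048 / 0.20875 ≈ 0.230
P(seal failure | evidence) = 0.007728 / 0.20875 ≈ 0.037

0.003, 0.729, 0.230, 0.037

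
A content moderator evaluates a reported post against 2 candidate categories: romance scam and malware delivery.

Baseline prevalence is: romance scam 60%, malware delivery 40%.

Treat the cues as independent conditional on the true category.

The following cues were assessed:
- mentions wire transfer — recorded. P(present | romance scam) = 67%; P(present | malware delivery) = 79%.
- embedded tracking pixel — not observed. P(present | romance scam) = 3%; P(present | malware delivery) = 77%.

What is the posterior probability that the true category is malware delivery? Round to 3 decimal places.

Multiply each prior by the joint likelihood of the cue pattern (using 1 − P(present | H) for each absent cue):
  romance scam: 0.60 × 0.67 × (1 − 0.03) = 0.38994
  malware delivery: 0.40 × 0.79 × (1 − 0.77) = 0.07268
The unnormalized weights sum to 0.46262.
P(malware delivery | evidence) = 0.07268 / 0.46262 ≈ 0.157.

0.157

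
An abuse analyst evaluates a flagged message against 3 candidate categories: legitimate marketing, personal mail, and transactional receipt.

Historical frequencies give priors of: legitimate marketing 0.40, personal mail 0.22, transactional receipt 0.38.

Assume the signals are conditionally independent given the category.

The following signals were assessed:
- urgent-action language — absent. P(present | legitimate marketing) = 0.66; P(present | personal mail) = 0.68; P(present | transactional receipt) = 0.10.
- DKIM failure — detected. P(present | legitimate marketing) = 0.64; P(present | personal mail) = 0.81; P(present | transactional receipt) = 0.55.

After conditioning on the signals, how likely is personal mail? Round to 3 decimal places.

By Bayes' rule with conditional independence, the unnormalized weight for each hypothesis is prior × ∏ likelihoods (using 1 − P(present | H) for each absent signal):
  legitimate marketing: 0.40 × (1 − 0.66) × 0.64 = 0.08704
  personal mail: 0.22 × (1 − 0.68) × 0.81 = 0.057024
  transactional receipt: 0.38 × (1 − 0.10) × 0.55 = 0.1881
Normalizing constant Z = 0.08704 + 0.057024 + 0.1881 = 0.33216.
P(personal mail | evidence) = 0.057024 / 0.33216 ≈ 0.172.

0.172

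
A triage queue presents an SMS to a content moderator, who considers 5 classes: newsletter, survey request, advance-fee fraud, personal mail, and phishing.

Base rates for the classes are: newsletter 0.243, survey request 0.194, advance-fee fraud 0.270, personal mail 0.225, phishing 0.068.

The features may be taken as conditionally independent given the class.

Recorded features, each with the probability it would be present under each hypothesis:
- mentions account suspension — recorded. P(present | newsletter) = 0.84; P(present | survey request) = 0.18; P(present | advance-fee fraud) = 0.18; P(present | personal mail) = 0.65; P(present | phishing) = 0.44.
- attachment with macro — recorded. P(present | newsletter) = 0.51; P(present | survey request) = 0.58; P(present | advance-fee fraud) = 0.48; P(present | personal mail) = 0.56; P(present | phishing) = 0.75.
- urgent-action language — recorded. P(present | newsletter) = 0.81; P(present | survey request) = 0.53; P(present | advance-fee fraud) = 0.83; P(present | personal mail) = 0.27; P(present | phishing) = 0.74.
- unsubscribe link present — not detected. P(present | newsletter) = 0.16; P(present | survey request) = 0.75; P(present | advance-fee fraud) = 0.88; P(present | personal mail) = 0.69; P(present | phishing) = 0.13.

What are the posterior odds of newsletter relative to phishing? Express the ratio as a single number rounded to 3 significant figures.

The normalizing constant cancels in an odds ratio, so compute prior × likelihood for the two hypotheses only (using 1 − P(present | H) for each absent feature):
  newsletter: 0.243 × 0.84 × 0.51 × 0.81 × (1 − 0.16) = 0.07083
  phishing: 0.068 × 0.44 × 0.75 × 0.74 × (1 − 0.13) = 0.014447
Odds(newsletter : phishing) = 0.07083 / 0.014447 ≈ 4.90.

4.90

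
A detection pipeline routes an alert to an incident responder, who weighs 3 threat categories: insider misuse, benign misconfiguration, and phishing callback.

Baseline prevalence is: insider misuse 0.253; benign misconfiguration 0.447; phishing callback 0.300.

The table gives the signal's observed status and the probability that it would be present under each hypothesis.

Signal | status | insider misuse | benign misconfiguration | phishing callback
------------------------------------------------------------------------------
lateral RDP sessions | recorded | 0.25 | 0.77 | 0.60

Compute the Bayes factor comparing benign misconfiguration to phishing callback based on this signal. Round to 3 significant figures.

1.28

Likelihood of this signal under each hypothesis:
  benign misconfiguration: 0.77
  phishing callback: 0.6
Bayes factor = 0.77 / 0.6 ≈ 1.28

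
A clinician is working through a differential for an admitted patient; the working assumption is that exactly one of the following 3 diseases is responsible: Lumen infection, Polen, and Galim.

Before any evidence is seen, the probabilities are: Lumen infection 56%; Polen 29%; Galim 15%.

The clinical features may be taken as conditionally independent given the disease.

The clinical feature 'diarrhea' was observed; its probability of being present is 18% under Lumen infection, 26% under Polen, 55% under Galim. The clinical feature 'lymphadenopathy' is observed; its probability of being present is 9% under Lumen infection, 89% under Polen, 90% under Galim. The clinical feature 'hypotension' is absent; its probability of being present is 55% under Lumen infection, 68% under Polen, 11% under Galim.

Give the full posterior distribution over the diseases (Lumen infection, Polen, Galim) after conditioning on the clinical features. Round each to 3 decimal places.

For each hypothesis, the unnormalized posterior weight is prior × product of the clinical feature likelihoods (using 1 − P(present | H) for each absent clinical feature):
  Lumen infection: 0.56 × 0.18 × 0.09 × (1 − 0.55) = 0.0040824
  Polen: 0.29 × 0.26 × 0.89 × (1 − 0.68) = 0.021474
  Galim: 0.15 × 0.55 × 0.90 × (1 − 0.11) = 0.066083
Normalizing constant Z = 0.0040824 + 0.021474 + 0.066083 = 0.091639.
P(Lumen infection | evidence) = 0.0040824 / 0.091639 ≈ 0.045
P(Polen | evidence) = 0.021474 / 0.091639 ≈ 0.234
P(Galim | evidence) = 0.066083 / 0.091639 ≈ 0.721

0.045, 0.234, 0.721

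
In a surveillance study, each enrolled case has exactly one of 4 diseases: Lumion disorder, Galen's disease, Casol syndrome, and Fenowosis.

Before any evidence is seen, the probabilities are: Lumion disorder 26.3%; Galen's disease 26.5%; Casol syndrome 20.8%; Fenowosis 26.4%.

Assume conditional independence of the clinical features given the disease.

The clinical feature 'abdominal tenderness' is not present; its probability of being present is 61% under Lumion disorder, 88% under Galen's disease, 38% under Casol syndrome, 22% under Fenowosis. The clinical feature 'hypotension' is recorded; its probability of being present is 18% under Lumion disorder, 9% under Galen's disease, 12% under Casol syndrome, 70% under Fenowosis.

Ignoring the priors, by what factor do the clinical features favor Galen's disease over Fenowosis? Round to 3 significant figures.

0.0198

Take the product of per-clinical feature likelihoods under each hypothesis (using 1 − P(present | H) for each absent clinical feature), then divide.
  Galen's disease: (1 − 0.88) × 0.09 = 0.0108
  Fenowosis: (1 − 0.22) × 0.70 = 0.546
Bayes factor = 0.0108 / 0.546 ≈ 0.0198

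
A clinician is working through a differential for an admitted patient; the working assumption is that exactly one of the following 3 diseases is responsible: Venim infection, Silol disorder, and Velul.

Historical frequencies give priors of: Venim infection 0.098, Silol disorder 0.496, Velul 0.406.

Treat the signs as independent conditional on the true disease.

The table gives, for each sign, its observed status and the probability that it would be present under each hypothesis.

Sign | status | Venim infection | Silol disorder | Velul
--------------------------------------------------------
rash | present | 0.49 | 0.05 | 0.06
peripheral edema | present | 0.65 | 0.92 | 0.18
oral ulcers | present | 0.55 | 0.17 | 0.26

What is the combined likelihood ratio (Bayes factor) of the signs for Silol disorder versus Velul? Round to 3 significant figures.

2.78

Joint likelihood of the sign pattern under each hypothesis:
  Silol disorder: 0.05 × 0.92 × 0.17 = 0.00782
  Velul: 0.06 × 0.18 × 0.26 = 0.002808
Bayes factor = 0.00782 / 0.002808 ≈ 2.78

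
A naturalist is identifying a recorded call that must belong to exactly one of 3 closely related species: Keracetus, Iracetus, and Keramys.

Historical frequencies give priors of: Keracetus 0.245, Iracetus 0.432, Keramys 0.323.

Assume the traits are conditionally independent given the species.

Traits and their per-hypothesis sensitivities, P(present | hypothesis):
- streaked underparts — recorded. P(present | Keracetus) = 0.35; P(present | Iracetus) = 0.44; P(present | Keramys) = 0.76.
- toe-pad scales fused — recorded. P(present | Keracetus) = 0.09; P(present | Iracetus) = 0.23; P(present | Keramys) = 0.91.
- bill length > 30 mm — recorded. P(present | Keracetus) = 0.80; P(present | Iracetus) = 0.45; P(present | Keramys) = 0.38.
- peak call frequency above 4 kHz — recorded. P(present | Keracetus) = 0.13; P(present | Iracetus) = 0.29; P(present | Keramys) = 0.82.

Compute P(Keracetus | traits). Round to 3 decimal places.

0.011

By Bayes' rule with conditional independence, the unnormalized weight for each hypothesis is prior × ∏ likelihoods:
  Keracetus: 0.245 × 0.35 × 0.09 × 0.80 × 0.13 = 0.00080262
  Iracetus: 0.432 × 0.44 × 0.23 × 0.45 × 0.29 = 0.0057053
  Keramys: 0.323 × 0.76 × 0.91 × 0.38 × 0.82 = 0.069607
The unnormalized weights sum to 0.076115.
P(Keracetus | evidence) = 0.00080262 / 0.076115 ≈ 0.011.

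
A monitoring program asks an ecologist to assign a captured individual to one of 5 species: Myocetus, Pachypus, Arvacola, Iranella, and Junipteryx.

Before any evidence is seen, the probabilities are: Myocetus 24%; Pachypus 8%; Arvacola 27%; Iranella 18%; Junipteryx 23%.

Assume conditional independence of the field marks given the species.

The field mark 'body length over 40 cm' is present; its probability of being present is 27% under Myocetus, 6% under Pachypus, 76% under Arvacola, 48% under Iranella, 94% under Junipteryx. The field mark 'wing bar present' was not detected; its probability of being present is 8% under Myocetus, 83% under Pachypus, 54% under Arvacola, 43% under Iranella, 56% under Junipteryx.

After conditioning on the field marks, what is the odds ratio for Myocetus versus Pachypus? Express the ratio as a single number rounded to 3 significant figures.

Posterior odds equal prior odds times the likelihood ratio; only the two competing hypotheses matter (using 1 − P(present | H) for each absent field mark).
  Myocetus: 0.24 × 0.27 × (1 − 0.08) = 0.059616
  Pachypus: 0.08 × 0.06 × (1 − 0.83) = 0.000816
Posterior odds = 0.059616 / 0.000816 ≈ 73.1.

73.1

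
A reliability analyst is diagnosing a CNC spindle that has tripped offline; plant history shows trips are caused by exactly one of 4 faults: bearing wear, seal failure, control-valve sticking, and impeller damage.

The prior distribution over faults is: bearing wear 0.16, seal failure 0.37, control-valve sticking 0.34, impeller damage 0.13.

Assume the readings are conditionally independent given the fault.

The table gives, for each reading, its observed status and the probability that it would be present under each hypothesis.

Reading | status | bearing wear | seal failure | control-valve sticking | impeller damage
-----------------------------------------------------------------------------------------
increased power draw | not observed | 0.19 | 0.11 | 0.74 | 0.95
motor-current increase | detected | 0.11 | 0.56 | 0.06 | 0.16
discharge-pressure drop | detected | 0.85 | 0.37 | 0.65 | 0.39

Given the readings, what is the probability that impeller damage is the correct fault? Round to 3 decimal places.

0.005

By Bayes' rule with conditional independence, the unnormalized weight for each hypothesis is prior × ∏ likelihoods (using 1 − P(present | H) for each absent reading):
  bearing wear: 0.16 × (1 − 0.19) × 0.11 × 0.85 = 0.012118
  seal failure: 0.37 × (1 − 0.11) × 0.56 × 0.37 = 0.068231
  control-valve sticking: 0.34 × (1 − 0.74) × 0.06 × 0.65 = 0.0034476
  impeller damage: 0.13 × (1 − 0.95) × 0.16 × 0.39 = 0.0004056
The unnormalized weights sum to 0.084202.
P(impeller damage | evidence) = 0.0004056 / 0.084202 ≈ 0.005.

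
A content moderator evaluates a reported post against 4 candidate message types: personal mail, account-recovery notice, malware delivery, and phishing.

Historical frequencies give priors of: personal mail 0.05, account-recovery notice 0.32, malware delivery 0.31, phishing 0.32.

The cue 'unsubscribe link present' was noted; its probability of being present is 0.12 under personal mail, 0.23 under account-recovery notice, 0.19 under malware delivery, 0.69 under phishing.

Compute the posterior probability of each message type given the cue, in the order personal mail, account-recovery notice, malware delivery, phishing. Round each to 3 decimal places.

0.017, 0.205, 0.164, 0.615

Multiply each prior by the likelihood of the cue:
  personal mail: 0.05 × 0.12 = 0.006
  account-recovery notice: 0.32 × 0.23 = 0.0736
  malware delivery: 0.31 × 0.19 = 0.0589
  phishing: 0.32 × 0.69 = 0.2208
The unnormalized weights sum to 0.3593.
P(personal mail | evidence) = 0.006 / 0.3593 ≈ 0.017
P(account-recovery notice | evidence) = 0.0736 / 0.3593 ≈ 0.205
P(malware delivery | evidence) = 0.0589 / 0.3593 ≈ 0.164
P(phishing | evidence) = 0.2208 / 0.3593 ≈ 0.615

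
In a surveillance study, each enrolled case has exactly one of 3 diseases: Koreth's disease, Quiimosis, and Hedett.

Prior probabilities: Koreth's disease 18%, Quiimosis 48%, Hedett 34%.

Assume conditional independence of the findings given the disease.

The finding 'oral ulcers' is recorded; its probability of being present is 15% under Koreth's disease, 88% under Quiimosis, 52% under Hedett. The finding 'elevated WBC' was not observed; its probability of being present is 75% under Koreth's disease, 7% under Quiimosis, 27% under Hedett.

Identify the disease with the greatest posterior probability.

Quiimosis

Multiply each prior by the joint likelihood of the evidence pattern (using 1 − P(present | H) for each absent finding):
  Koreth's disease: 0.18 × 0.15 × (1 − 0.75) = 0.00675
  Quiimosis: 0.48 × 0.88 × (1 − 0.07) = 0.39283
  Hedett: 0.34 × 0.52 × (1 − 0.27) = 0.12906
Marginal likelihood of the evidence = 0.52865.
P(Koreth's disease | evidence) ≈ 0.00675 / 0.52865 ≈ 0.013
P(Quiimosis | evidence) ≈ 0.39283 / 0.52865 ≈ 0.743
P(Hedett | evidence) ≈ 0.12906 / 0.52865 ≈ 0.244
The largest is 0.743, so Quiimosis is most probable.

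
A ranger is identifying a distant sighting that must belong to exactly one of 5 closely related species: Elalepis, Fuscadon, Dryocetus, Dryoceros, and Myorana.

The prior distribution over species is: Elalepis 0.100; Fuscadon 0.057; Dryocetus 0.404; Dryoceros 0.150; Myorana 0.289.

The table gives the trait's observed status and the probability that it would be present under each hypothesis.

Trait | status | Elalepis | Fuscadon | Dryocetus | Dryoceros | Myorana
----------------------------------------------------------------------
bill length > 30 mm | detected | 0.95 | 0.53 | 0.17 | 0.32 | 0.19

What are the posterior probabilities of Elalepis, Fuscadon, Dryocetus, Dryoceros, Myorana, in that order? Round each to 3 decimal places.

0.320, 0.102, 0.231, 0.162, 0.185

For each hypothesis, the unnormalized posterior weight is prior × likelihood:
  Elalepis: 0.100 × 0.95 = 0.095
  Fuscadon: 0.057 × 0.53 = 0.03021
  Dryocetus: 0.404 × 0.17 = 0.06868
  Dryoceros: 0.150 × 0.32 = 0.048
  Myorana: 0.289 × 0.19 = 0.05491
Normalizing constant Z = 0.095 + 0.03021 + 0.06868 + 0.048 + 0.05491 = 0.2968.
P(Elalepis | evidence) = 0.095 / 0.2968 ≈ 0.320
P(Fuscadon | evidence) = 0.03021 / 0.2968 ≈ 0.102
P(Dryocetus | evidence) = 0.06868 / 0.2968 ≈ 0.231
P(Dryoceros | evidence) = 0.048 / 0.2968 ≈ 0.162
P(Myorana | evidence) = 0.05491 / 0.2968 ≈ 0.185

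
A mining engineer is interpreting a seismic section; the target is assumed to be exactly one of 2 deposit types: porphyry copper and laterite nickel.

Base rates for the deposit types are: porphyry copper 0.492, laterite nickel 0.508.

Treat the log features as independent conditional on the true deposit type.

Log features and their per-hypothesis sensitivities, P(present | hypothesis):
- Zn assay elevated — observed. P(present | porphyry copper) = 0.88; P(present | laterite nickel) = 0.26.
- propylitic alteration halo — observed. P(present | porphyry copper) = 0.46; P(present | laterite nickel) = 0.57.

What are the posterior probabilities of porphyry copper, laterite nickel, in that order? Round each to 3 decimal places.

0.726, 0.274

By Bayes' rule with conditional independence, the unnormalized weight for each hypothesis is prior × ∏ likelihoods:
  porphyry copper: 0.492 × 0.88 × 0.46 = 0.19916
  laterite nickel: 0.508 × 0.26 × 0.57 = 0.075286
Marginal likelihood of the evidence = 0.27445.
P(porphyry copper | evidence) = 0.19916 / 0.27445 ≈ 0.726
P(laterite nickel | evidence) = 0.075286 / 0.27445 ≈ 0.274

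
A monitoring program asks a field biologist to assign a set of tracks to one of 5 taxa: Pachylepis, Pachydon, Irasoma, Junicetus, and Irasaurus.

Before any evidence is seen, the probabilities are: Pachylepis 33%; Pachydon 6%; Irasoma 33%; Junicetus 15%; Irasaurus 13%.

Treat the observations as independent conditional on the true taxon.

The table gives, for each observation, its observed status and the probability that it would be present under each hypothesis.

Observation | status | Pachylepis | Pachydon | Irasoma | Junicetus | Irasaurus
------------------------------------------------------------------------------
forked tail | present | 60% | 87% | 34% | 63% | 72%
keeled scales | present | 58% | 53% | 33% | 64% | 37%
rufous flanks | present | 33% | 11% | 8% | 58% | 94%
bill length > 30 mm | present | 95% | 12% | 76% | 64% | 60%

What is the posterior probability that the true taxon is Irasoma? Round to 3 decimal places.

For each hypothesis, the unnormalized posterior weight is prior × product of the observation likelihoods:
  Pachylepis: 0.33 × 0.60 × 0.58 × 0.33 × 0.95 = 0.036002
  Pachydon: 0.06 × 0.87 × 0.53 × 0.11 × 0.12 = 0.00036519
  Irasoma: 0.33 × 0.34 × 0.33 × 0.08 × 0.76 = 0.0022512
  Junicetus: 0.15 × 0.63 × 0.64 × 0.58 × 0.64 = 0.02245
  Irasaurus: 0.13 × 0.72 × 0.37 × 0.94 × 0.60 = 0.019532
Normalizing constant Z = 0.036002 + 0.00036519 + 0.0022512 + 0.02245 + 0.019532 = 0.080601.
P(Irasoma | evidence) = 0.0022512 / 0.080601 ≈ 0.028.

0.028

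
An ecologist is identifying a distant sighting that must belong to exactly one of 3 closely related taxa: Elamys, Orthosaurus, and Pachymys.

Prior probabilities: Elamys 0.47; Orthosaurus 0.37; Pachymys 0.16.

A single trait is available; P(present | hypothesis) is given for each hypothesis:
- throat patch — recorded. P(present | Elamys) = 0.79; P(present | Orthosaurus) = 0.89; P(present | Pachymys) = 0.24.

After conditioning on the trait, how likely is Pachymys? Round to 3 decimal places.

0.052

Multiply each prior by the likelihood of the trait:
  Elamys: 0.47 × 0.79 = 0.3713
  Orthosaurus: 0.37 × 0.89 = 0.3293
  Pachymys: 0.16 × 0.24 = 0.0384
Marginal likelihood of the evidence = 0.739.
P(Pachymys | evidence) = 0.0384 / 0.739 ≈ 0.052.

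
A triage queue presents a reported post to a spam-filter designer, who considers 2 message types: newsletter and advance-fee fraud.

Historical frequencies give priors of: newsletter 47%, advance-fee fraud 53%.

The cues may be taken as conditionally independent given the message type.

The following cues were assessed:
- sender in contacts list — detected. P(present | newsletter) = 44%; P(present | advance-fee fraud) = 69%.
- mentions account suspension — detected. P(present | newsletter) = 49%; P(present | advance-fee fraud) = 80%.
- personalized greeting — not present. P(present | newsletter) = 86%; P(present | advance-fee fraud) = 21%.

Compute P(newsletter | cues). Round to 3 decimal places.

For each hypothesis, the unnormalized posterior weight is prior × product of the cue likelihoods (using 1 − P(present | H) for each absent cue):
  newsletter: 0.47 × 0.44 × 0.49 × (1 − 0.86) = 0.014186
  advance-fee fraud: 0.53 × 0.69 × 0.80 × (1 − 0.21) = 0.23112
Normalizing constant Z = 0.014186 + 0.23112 = 0.24531.
P(newsletter | evidence) = 0.014186 / 0.24531 ≈ 0.058.

0.058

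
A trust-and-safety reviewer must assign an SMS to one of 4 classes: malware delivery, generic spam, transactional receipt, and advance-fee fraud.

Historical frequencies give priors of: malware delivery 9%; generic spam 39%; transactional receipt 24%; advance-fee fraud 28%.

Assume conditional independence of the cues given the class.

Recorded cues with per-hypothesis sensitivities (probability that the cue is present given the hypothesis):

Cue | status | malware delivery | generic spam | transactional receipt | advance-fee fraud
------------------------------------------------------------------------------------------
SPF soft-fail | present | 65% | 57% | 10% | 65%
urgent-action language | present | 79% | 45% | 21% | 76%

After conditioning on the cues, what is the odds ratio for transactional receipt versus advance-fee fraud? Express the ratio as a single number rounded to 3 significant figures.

Unnormalized posterior weight (prior times the cue likelihoods) for each of the two hypotheses:
  transactional receipt: 0.24 × 0.10 × 0.21 = 0.00504
  advance-fee fraud: 0.28 × 0.65 × 0.76 = 0.13832
Posterior odds = 0.00504 / 0.13832 ≈ 0.0364.

0.0364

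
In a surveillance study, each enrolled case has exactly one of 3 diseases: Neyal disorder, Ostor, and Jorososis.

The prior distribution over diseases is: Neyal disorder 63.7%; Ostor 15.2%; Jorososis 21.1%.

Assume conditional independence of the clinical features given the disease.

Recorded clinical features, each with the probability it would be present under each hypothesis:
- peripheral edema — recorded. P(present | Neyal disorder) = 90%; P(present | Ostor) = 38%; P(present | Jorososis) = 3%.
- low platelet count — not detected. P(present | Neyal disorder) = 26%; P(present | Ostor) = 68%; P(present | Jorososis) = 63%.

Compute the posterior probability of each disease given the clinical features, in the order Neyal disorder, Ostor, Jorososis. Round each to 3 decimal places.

Multiply each prior by the joint likelihood of the clinical feature pattern (using 1 − P(present | H) for each absent clinical feature):
  Neyal disorder: 0.637 × 0.90 × (1 − 0.26) = 0.42424
  Ostor: 0.152 × 0.38 × (1 − 0.68) = 0.018483
  Jorososis: 0.211 × 0.03 × (1 − 0.63) = 0.0023421
Normalizing constant Z = 0.42424 + 0.018483 + 0.0023421 = 0.44507.
P(Neyal disorder | evidence) = 0.42424 / 0.44507 ≈ 0.953
P(Ostor | evidence) = 0.018483 / 0.44507 ≈ 0.042
P(Jorososis | evidence) = 0.0023421 / 0.44507 ≈ 0.005

0.953, 0.042, 0.005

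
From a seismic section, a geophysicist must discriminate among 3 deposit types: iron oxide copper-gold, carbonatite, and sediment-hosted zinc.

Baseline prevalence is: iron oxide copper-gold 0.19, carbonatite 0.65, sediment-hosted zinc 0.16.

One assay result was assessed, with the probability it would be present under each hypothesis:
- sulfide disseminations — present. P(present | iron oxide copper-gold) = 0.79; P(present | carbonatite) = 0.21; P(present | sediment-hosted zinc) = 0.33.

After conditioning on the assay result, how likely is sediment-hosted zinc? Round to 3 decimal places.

By Bayes' rule, the unnormalized weight for each hypothesis is prior × likelihood:
  iron oxide copper-gold: 0.19 × 0.79 = 0.1501
  carbonatite: 0.65 × 0.21 = 0.1365
  sediment-hosted zinc: 0.16 × 0.33 = 0.0528
Normalizing constant Z = 0.1501 + 0.1365 + 0.0528 = 0.3394.
P(sediment-hosted zinc | evidence) = 0.0528 / 0.3394 ≈ 0.156.

0.156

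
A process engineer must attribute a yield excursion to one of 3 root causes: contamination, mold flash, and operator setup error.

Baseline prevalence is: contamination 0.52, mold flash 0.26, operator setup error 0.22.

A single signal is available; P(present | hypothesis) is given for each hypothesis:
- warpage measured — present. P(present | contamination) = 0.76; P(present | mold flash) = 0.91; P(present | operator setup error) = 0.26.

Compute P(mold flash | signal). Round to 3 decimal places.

0.343

Multiply each prior by the likelihood of the signal:
  contamination: 0.52 × 0.76 = 0.3952
  mold flash: 0.26 × 0.91 = 0.2366
  operator setup error: 0.22 × 0.26 = 0.0572
The unnormalized weights sum to 0.689.
P(mold flash | evidence) = 0.2366 / 0.689 ≈ 0.343.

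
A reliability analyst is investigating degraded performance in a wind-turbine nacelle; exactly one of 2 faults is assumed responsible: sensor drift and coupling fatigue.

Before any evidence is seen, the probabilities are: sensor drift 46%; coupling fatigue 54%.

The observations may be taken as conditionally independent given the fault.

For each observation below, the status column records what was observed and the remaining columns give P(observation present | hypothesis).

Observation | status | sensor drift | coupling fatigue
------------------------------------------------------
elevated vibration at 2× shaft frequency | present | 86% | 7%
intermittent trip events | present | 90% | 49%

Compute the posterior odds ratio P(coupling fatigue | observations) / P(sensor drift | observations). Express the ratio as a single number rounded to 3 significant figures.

0.0520

The normalizing constant cancels in an odds ratio, so compute prior × likelihood for the two hypotheses only:
  coupling fatigue: 0.54 × 0.07 × 0.49 = 0.018522
  sensor drift: 0.46 × 0.86 × 0.90 = 0.35604
Odds(coupling fatigue : sensor drift) = 0.018522 / 0.35604 ≈ 0.0520.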